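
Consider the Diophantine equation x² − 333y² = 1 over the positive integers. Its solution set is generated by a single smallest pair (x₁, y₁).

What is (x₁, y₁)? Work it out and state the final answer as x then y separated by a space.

73 4

√333 → a₀=18, period (4,36); ℓ=2 even so k=1
i=0: a=18 ⇒ p=18, q=1
i=1: a=4 ⇒ p=73, q=4
fundamental: x₁=73, y₁=4  (since 5329 − 333·16 = 1)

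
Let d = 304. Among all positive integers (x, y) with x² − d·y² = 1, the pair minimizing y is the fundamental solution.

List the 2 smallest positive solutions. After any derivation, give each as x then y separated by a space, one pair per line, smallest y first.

√304 = [17; 2,3,2,1,1,1,1,1,2,3,2,34, …], period ℓ=12 (even) → k=11
i=0: a=17 ⇒ p=17, q=1
i=1: a=2 ⇒ p=35, q=2
i=2: a=3 ⇒ p=122, q=7
…
i=4: a=1 ⇒ p=401, q=23
i=5: a=1 ⇒ p=680, q=39
…
i=8: a=1 ⇒ p=2842, q=163
…
i=10: a=3 ⇒ p=25177, q=1444
i=11: a=2 ⇒ p=57799, q=3315
→ (57799, 3315).  Check: 57799²=3340724401, 304·3315²=3340724400, difference 1.
(x_2, y_2) = (57799·57799 + 304·3315·3315, 57799·3315 + 3315·57799) = (6681448801, 383207370)

57799 3315
6681448801 383207370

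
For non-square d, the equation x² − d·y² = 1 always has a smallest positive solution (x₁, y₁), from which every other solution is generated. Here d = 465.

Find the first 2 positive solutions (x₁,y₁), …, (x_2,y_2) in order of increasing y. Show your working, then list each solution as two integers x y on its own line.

15871 736
503777281 23362112

√465 = [21; 1,1,3,2,2,2,3,1,1,42, …], period ℓ=10 (even) → k=9
i=0: a=21 ⇒ p=21, q=1
…
i=4: a=2 ⇒ p=345, q=16
i=5: a=2 ⇒ p=841, q=39
…
i=8: a=1 ⇒ p=8949, q=415
i=9: a=1 ⇒ p=15871, q=736
→ (15871, 736).  Check: 15871²=251888641, 465·736²=251888640, difference 1.
n=2: (15871,736)∘(15871,736) = (15871·15871+465·736·736, 15871·736+736·15871) = (503777281,23362112)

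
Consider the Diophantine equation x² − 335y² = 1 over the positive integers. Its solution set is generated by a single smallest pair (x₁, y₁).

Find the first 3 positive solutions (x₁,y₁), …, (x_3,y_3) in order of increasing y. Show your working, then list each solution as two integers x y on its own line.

604 33
729631 39864
881393644 48155679

[18; 3,3,3,36] for √335; ℓ=4 ⇒ convergent index 3
step 0: (18, 1)  from 18·(1,0) + (0,1)
step 1: (55, 3)  from 3·(18,1) + (1,0)
step 2: (183, 10)  from 3·(55,3) + (18,1)
step 3: (604, 33)  from 3·(183,10) + (55,3)
→ (604, 33).  Check: 604²=364816, 335·33²=364815, difference 1.
k=2:  x_2 = 604·604+335·33·33 = 729631,  y_2 = 604·33+33·604 = 39864
k=3:  x_3 = 604·729631+335·33·39864 = 881393644,  y_3 = 604·39864+33·729631 = 48155679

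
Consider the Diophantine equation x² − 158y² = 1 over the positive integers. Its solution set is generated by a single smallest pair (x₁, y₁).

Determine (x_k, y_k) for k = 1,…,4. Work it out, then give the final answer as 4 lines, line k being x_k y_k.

d=158: √d = [12; 1,1,3,12,3,1,1,24] (ℓ=8, even), read p_7/q_7
i=0: a=12 ⇒ p=12, q=1
i=1: a=1 ⇒ p=13, q=1
i=2: a=1 ⇒ p=25, q=2
i=3: a=3 ⇒ p=88, q=7
i=4: a=12 ⇒ p=1081, q=86
i=5: a=3 ⇒ p=3331, q=265
i=6: a=1 ⇒ p=4412, q=351
i=7: a=1 ⇒ p=7743, q=616
fundamental: x₁=7743, y₁=616  (since 59954049 − 158·379456 = 1)
n=2: (7743,616)∘(7743,616) = (7743·7743+158·616·616, 7743·616+616·7743) = (119908097,9539376)
n=3: (119908097,9539376)∘(7743,616) = (7743·119908097+158·616·9539376, 7743·9539376+616·119908097) = (1856896782399,147726776120)
n=4: (1856896782399,147726776120)∘(7743,616) = (7743·1856896782399+158·616·147726776120, 7743·147726776120+616·1856896782399) = (28755903452322817,2287696845454944)

7743 616
119908097 9539376
1856896782399 147726776120
28755903452322817 2287696845454944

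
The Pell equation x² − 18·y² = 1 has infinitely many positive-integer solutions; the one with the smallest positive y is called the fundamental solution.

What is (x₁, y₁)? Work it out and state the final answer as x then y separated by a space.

17 4

√18 = [4; 4,8, …], period ℓ=2 (even) → k=1
i=0: a=4 ⇒ p=4, q=1
i=1: a=4 ⇒ p=17, q=4
fundamental: x₁=17, y₁=4  (since 289 − 18·16 = 1)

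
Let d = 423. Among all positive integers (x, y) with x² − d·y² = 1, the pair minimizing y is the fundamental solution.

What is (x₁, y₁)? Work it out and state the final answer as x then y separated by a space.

√423 = [20; 1,1,3,4,3,1,1,40, …], period ℓ=8 (even) → k=7
k=0  a_k=20  p_k/q_k = 20/1
…
k=2  a_k=1  p_k/q_k = 41/2
k=3  a_k=3  p_k/q_k = 144/7
…
k=6  a_k=1  p_k/q_k = 2612/127
k=7  a_k=1  p_k/q_k = 4607/224
(x₁, y₁) = (4607, 224);  4607² − 423·224² = 1 ✓

4607 224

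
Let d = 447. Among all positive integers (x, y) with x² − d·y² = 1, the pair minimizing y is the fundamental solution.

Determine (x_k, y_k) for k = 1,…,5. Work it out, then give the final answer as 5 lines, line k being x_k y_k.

148 7
43807 2072
12966724 613305
3838106497 181536208
1136066556388 53734104263

d=447: √d = [21; 7,42] (ℓ=2, even), read p_1/q_1
i=0: a=21 ⇒ p=21, q=1
i=1: a=7 ⇒ p=148, q=7
(x₁, y₁) = (148, 7);  148² − 447·7² = 1 ✓
(148+7√447)^2 = 43807 + 2072√447
(148+7√447)^3 = 12966724 + 613305√447
(148+7√447)^4 = 3838106497 + 181536208√447
(148+7√447)^5 = 1136066556388 + 53734104263√447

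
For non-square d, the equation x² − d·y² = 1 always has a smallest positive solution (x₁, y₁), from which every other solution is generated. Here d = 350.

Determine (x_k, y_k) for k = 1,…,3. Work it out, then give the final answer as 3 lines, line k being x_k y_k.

449 24
403201 21552
362074049 19353672

√350 = [18; 1,2,2,2,1,36, …], period ℓ=6 (even) → k=5
step 0: (18, 1)  from 18·(1,0) + (0,1)
step 1: (19, 1)  from 1·(18,1) + (1,0)
…
step 3: (131, 7)  from 2·(56,3) + (19,1)
step 4: (318, 17)  from 2·(131,7) + (56,3)
step 5: (449, 24)  from 1·(318,17) + (131,7)
fundamental: x₁=449, y₁=24  (since 201601 − 350·576 = 1)
k=2:  x_2 = 449·449+350·24·24 = 403201,  y_2 = 449·24+24·449 = 21552
k=3:  x_3 = 449·403201+350·24·21552 = 362074049,  y_3 = 449·21552+24·403201 = 19353672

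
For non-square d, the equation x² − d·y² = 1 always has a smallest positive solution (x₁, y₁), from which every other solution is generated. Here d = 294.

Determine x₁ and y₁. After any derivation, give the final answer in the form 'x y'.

√294 → a₀=17, period (6,1,4,1,6,34); ℓ=6 even so k=5
step 0: (17, 1)  from 17·(1,0) + (0,1)
step 1: (103, 6)  from 6·(17,1) + (1,0)
step 2: (120, 7)  from 1·(103,6) + (17,1)
step 3: (583, 34)  from 4·(120,7) + (103,6)
step 4: (703, 41)  from 1·(583,34) + (120,7)
step 5: (4801, 280)  from 6·(703,41) + (583,34)
→ (4801, 280).  Check: 4801²=23049601, 294·280²=23049600, difference 1.

4801 280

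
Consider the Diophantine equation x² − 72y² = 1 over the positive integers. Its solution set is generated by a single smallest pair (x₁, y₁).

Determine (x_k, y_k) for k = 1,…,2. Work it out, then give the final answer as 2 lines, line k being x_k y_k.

[8; 2,16] for √72; ℓ=2 ⇒ convergent index 1
a_0=8:  p_0=8·1+0=8,  q_0=8·0+1=1
a_1=2:  p_1=2·8+1=17,  q_1=2·1+0=2
→ (17, 2).  Check: 17²=289, 72·2²=288, difference 1.
n=2: (17,2)∘(17,2) = (17·17+72·2·2, 17·2+2·17) = (577,68)

17 2
577 68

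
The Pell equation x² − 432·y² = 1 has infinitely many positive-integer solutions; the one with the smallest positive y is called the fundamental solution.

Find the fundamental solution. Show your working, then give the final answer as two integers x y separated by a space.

1351 65

√432 = [20; 1,3,1,1,1,3,1,40, …], period ℓ=8 (even) → k=7
step 0: (20, 1)  from 20·(1,0) + (0,1)
step 1: (21, 1)  from 1·(20,1) + (1,0)
step 2: (83, 4)  from 3·(21,1) + (20,1)
step 3: (104, 5)  from 1·(83,4) + (21,1)
…
step 5: (291, 14)  from 1·(187,9) + (104,5)
step 6: (1060, 51)  from 3·(291,14) + (187,9)
step 7: (1351, 65)  from 1·(1060,51) + (291,14)
fundamental: x₁=1351, y₁=65  (since 1825201 − 432·4225 = 1)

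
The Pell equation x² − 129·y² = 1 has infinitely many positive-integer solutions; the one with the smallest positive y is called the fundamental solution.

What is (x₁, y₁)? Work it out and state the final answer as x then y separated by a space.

√129 → a₀=11, period (2,1,3,1,6,1,3,1,2,22); ℓ=10 even so k=9
step 0: (11, 1)  from 11·(1,0) + (0,1)
step 1: (23, 2)  from 2·(11,1) + (1,0)
step 2: (34, 3)  from 1·(23,2) + (11,1)
step 3: (125, 11)  from 3·(34,3) + (23,2)
step 4: (159, 14)  from 1·(125,11) + (34,3)
…
step 6: (1238, 109)  from 1·(1079,95) + (159,14)
step 7: (4793, 422)  from 3·(1238,109) + (1079,95)
step 8: (6031, 531)  from 1·(4793,422) + (1238,109)
step 9: (16855, 1484)  from 2·(6031,531) + (4793,422)
→ (16855, 1484).  Check: 16855²=284091025, 129·1484²=284091024, difference 1.

16855 1484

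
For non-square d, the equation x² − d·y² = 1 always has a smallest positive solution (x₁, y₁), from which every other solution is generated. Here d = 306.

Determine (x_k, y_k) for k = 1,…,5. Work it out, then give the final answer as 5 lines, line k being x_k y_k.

35 2
2449 140
171395 9798
11995201 685720
839492675 47990602

√306 = [17; 2,34, …], period ℓ=2 (even) → k=1
i=0: a=17 ⇒ p=17, q=1
i=1: a=2 ⇒ p=35, q=2
→ (35, 2).  Check: 35²=1225, 306·2²=1224, difference 1.
k=2:  x_2 = 35·35+306·2·2 = 2449,  y_2 = 35·2+2·35 = 140
k=3:  x_3 = 35·2449+306·2·140 = 171395,  y_3 = 35·140+2·2449 = 9798
k=4:  x_4 = 35·171395+306·2·9798 = 11995201,  y_4 = 35·9798+2·171395 = 685720
k=5:  x_5 = 35·11995201+306·2·685720 = 839492675,  y_5 = 35·685720+2·11995201 = 47990602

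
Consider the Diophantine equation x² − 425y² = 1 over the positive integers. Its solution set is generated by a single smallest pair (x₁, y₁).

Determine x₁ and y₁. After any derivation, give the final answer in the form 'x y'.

√425 → a₀=20, period (1,1,1,1,1,1,40); ℓ=7 odd so k=13
k=0  a_k=20  p_k/q_k = 20/1
k=1  a_k=1  p_k/q_k = 21/1
k=2  a_k=1  p_k/q_k = 41/2
…
k=5  a_k=1  p_k/q_k = 165/8
k=6  a_k=1  p_k/q_k = 268/13
k=7  a_k=40  p_k/q_k = 10885/528
k=8  a_k=1  p_k/q_k = 11153/541
k=9  a_k=1  p_k/q_k = 22038/1069
k=10  a_k=1  p_k/q_k = 33191/1610
k=11  a_k=1  p_k/q_k = 55229/2679
k=12  a_k=1  p_k/q_k = 88420/4289
k=13  a_k=1  p_k/q_k = 143649/6968
→ (143649, 6968).  Check: 143649²=20635035201, 425·6968²=20635035200, difference 1.

143649 6968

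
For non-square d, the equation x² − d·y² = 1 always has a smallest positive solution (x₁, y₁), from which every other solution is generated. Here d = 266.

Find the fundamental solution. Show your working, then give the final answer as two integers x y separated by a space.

√266 → a₀=16, period (3,4,3,32); ℓ=4 even so k=3
a_0=16:  p_0=16·1+0=16,  q_0=16·0+1=1
…
a_2=4:  p_2=4·49+16=212,  q_2=4·3+1=13
a_3=3:  p_3=3·212+49=685,  q_3=3·13+3=42
(x₁, y₁) = (685, 42);  685² − 266·42² = 1 ✓

685 42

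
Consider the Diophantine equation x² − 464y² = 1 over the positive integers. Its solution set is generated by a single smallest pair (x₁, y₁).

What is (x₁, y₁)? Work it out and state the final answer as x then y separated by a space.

9801 455

[21; 1,1,5,1,1,1,5,1,1,42] for √464; ℓ=10 ⇒ convergent index 9
k=0  a_k=21  p_k/q_k = 21/1
…
k=2  a_k=1  p_k/q_k = 43/2
…
k=5  a_k=1  p_k/q_k = 517/24
k=6  a_k=1  p_k/q_k = 797/37
…
k=8  a_k=1  p_k/q_k = 5299/246
k=9  a_k=1  p_k/q_k = 9801/455
→ (9801, 455).  Check: 9801²=96059601, 464·455²=96059600, difference 1.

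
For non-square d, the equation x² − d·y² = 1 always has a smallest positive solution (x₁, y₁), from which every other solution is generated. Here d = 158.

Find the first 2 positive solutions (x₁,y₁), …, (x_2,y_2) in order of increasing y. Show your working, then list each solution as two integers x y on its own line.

d=158: √d = [12; 1,1,3,12,3,1,1,24] (ℓ=8, even), read p_7/q_7
step 0: (12, 1)  from 12·(1,0) + (0,1)
step 1: (13, 1)  from 1·(12,1) + (1,0)
step 2: (25, 2)  from 1·(13,1) + (12,1)
step 3: (88, 7)  from 3·(25,2) + (13,1)
step 4: (1081, 86)  from 12·(88,7) + (25,2)
…
step 6: (4412, 351)  from 1·(3331,265) + (1081,86)
step 7: (7743, 616)  from 1·(4412,351) + (3331,265)
(x₁, y₁) = (7743, 616);  7743² − 158·616² = 1 ✓
(x_2, y_2) = (7743·7743 + 158·616·616, 7743·616 + 616·7743) = (119908097, 9539376)

7743 616
119908097 9539376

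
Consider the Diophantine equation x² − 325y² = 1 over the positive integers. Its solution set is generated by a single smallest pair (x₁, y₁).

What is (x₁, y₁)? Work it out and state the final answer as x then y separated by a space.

649 36

√325 → a₀=18, period (36); ℓ=1 odd so k=1
i=0: a=18 ⇒ p=18, q=1
i=1: a=36 ⇒ p=649, q=36
(x₁, y₁) = (649, 36);  649² − 325·36² = 1 ✓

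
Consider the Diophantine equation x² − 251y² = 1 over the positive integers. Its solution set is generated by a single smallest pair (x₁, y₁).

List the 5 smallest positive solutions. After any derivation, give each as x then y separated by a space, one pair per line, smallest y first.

[15; 1,5,2,1,2,…,5,1,30] for √251; ℓ=14 ⇒ convergent index 13
k=0  a_k=15  p_k/q_k = 15/1
k=1  a_k=1  p_k/q_k = 16/1
…
k=4  a_k=1  p_k/q_k = 301/19
k=5  a_k=2  p_k/q_k = 808/51
k=6  a_k=2  p_k/q_k = 1917/121
…
k=8  a_k=2  p_k/q_k = 61043/3853
k=9  a_k=2  p_k/q_k = 151649/9572
…
k=12  a_k=5  p_k/q_k = 3097857/195535
k=13  a_k=1  p_k/q_k = 3674890/231957
fundamental: x₁=3674890, y₁=231957  (since 13504816512100 − 251·53804049849 = 1)
(x_2, y_2) = (3674890·3674890 + 251·231957·231957, 3674890·231957 + 231957·3674890) = (27009633024199, 1704832919460)
(x_3, y_3) = (3674890·27009633024199 + 251·231957·1704832919460, 3674890·1704832919460 + 231957·27009633024199) = (198514860608593651330, 12530146894788486843)
(x_4, y_4) = (3674890·198514860608593651330 + 251·231957·12530146894788486843, 3674890·12530146894788486843 + 231957·198514860608593651330) = (1459040552203802437039183201, 92093823044376819996025080)
(x_5, y_5) = (3674890·1459040552203802437039183201 + 251·231957·92093823044376819996025080, 3674890·92093823044376819996025080 + 231957·1459040552203802437039183201) = (10723627069776264560841239313394450, 676869338735087333923490423995557)

3674890 231957
27009633024199 1704832919460
198514860608593651330 12530146894788486843
1459040552203802437039183201 92093823044376819996025080
10723627069776264560841239313394450 676869338735087333923490423995557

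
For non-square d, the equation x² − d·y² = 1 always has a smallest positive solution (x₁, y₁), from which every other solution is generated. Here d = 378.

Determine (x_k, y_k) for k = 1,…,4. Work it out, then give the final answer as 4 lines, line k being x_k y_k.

8749 450
153090001 7874100
2678768828749 137781001350
46873096812360001 2410891953748200

√378 = [19; 2,3,1,4,1,3,2,38, …], period ℓ=8 (even) → k=7
step 0: (19, 1)  from 19·(1,0) + (0,1)
step 1: (39, 2)  from 2·(19,1) + (1,0)
step 2: (136, 7)  from 3·(39,2) + (19,1)
step 3: (175, 9)  from 1·(136,7) + (39,2)
step 4: (836, 43)  from 4·(175,9) + (136,7)
step 5: (1011, 52)  from 1·(836,43) + (175,9)
step 6: (3869, 199)  from 3·(1011,52) + (836,43)
step 7: (8749, 450)  from 2·(3869,199) + (1011,52)
fundamental: x₁=8749, y₁=450  (since 76545001 − 378·202500 = 1)
(x_2, y_2) = (8749·8749 + 378·450·450, 8749·450 + 450·8749) = (153090001, 7874100)
(x_3, y_3) = (8749·153090001 + 378·450·7874100, 8749·7874100 + 450·153090001) = (2678768828749, 137781001350)
(x_4, y_4) = (8749·2678768828749 + 378·450·137781001350, 8749·137781001350 + 450·2678768828749) = (46873096812360001, 2410891953748200)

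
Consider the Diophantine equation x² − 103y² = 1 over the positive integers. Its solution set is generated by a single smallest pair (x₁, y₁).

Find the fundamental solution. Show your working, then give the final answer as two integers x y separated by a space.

227528 22419

d=103: √d = [10; 6,1,2,1,1,9,1,1,2,1,6,20] (ℓ=12, even), read p_11/q_11
i=0: a=10 ⇒ p=10, q=1
i=1: a=6 ⇒ p=61, q=6
i=2: a=1 ⇒ p=71, q=7
i=3: a=2 ⇒ p=203, q=20
…
i=5: a=1 ⇒ p=477, q=47
…
i=7: a=1 ⇒ p=5044, q=497
i=8: a=1 ⇒ p=9611, q=947
…
i=10: a=1 ⇒ p=33877, q=3338
i=11: a=6 ⇒ p=227528, q=22419
(x₁, y₁) = (227528, 22419);  227528² − 103·22419² = 1 ✓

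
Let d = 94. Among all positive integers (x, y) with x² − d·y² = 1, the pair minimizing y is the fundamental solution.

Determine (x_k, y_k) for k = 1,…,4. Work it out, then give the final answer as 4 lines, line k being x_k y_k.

√94 = [9; 1,2,3,1,1,…,2,1,18, …], period ℓ=16 (even) → k=15
k=0  a_k=9  p_k/q_k = 9/1
…
k=2  a_k=2  p_k/q_k = 29/3
…
k=5  a_k=1  p_k/q_k = 223/23
…
k=9  a_k=1  p_k/q_k = 14417/1487
…
k=11  a_k=1  p_k/q_k = 99455/10258
k=12  a_k=1  p_k/q_k = 184493/19029
…
k=14  a_k=2  p_k/q_k = 1490361/153719
k=15  a_k=1  p_k/q_k = 2143295/221064
→ (2143295, 221064).  Check: 2143295²=4593713457025, 94·221064²=4593713457024, difference 1.
k=2:  x_2 = 2143295·2143295+94·221064·221064 = 9187426914049,  y_2 = 2143295·221064+221064·2143295 = 947610731760
k=3:  x_3 = 2143295·9187426914049+94·221064·947610731760 = 39382732335491159615,  y_3 = 2143295·947610731760+221064·9187426914049 = 4062018686654877336
k=4:  x_4 = 2143295·39382732335491159615+94·221064·4062018686654877336 = 168817626601983862467148801,  y_4 = 2143295·4062018686654877336+221064·39382732335491159615 = 17412208682026983028992480

2143295 221064
9187426914049 947610731760
39382732335491159615 4062018686654877336
168817626601983862467148801 17412208682026983028992480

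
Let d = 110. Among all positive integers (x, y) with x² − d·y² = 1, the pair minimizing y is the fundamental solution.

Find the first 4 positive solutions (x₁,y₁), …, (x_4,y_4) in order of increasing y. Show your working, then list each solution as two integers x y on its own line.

21 2
881 84
36981 3526
1552321 148008

√110 = [10; 2,20, …], period ℓ=2 (even) → k=1
i=0: a=10 ⇒ p=10, q=1
i=1: a=2 ⇒ p=21, q=2
→ (21, 2).  Check: 21²=441, 110·2²=440, difference 1.
n=2: (21,2)∘(21,2) = (21·21+110·2·2, 21·2+2·21) = (881,84)
n=3: (881,84)∘(21,2) = (21·881+110·2·84, 21·84+2·881) = (36981,3526)
n=4: (36981,3526)∘(21,2) = (21·36981+110·2·3526, 21·3526+2·36981) = (1552321,148008)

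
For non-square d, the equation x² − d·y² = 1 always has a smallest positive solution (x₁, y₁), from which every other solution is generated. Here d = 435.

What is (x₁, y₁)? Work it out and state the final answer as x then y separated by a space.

√435 → a₀=20, period (1,5,1,40); ℓ=4 even so k=3
step 0: (20, 1)  from 20·(1,0) + (0,1)
step 1: (21, 1)  from 1·(20,1) + (1,0)
step 2: (125, 6)  from 5·(21,1) + (20,1)
step 3: (146, 7)  from 1·(125,6) + (21,1)
→ (146, 7).  Check: 146²=21316, 435·7²=21315, difference 1.

146 7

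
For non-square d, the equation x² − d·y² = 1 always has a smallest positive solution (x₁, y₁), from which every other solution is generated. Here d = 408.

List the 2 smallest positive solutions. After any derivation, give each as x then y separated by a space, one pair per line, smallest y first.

[20; 5,40] for √408; ℓ=2 ⇒ convergent index 1
a_0=20:  p_0=20·1+0=20,  q_0=20·0+1=1
a_1=5:  p_1=5·20+1=101,  q_1=5·1+0=5
→ (101, 5).  Check: 101²=10201, 408·5²=10200, difference 1.
k=2:  x_2 = 101·101+408·5·5 = 20401,  y_2 = 101·5+5·101 = 1010

101 5
20401 1010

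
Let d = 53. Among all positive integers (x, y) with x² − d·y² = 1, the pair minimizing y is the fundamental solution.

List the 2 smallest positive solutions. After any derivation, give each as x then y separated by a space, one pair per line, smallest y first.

√53 → a₀=7, period (3,1,1,3,14); ℓ=5 odd so k=9
i=0: a=7 ⇒ p=7, q=1
i=1: a=3 ⇒ p=22, q=3
…
i=3: a=1 ⇒ p=51, q=7
…
i=6: a=3 ⇒ p=7979, q=1096
…
i=8: a=1 ⇒ p=18557, q=2549
i=9: a=3 ⇒ p=66249, q=9100
(x₁, y₁) = (66249, 9100);  66249² − 53·9100² = 1 ✓
k=2:  x_2 = 66249·66249+53·9100·9100 = 8777860001,  y_2 = 66249·9100+9100·66249 = 1205731800

66249 9100
8777860001 1205731800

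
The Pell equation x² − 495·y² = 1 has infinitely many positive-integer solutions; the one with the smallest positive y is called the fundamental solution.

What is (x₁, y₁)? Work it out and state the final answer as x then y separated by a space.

89 4

√495 = [22; 4,44, …], period ℓ=2 (even) → k=1
i=0: a=22 ⇒ p=22, q=1
i=1: a=4 ⇒ p=89, q=4
(x₁, y₁) = (89, 4);  89² − 495·4² = 1 ✓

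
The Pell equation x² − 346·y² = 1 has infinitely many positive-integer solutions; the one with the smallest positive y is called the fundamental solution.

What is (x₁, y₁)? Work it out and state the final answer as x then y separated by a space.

d=346: √d = [18; 1,1,1,1,36] (ℓ=5, odd), read p_9/q_9
k=0  a_k=18  p_k/q_k = 18/1
…
k=2  a_k=1  p_k/q_k = 37/2
k=3  a_k=1  p_k/q_k = 56/3
k=4  a_k=1  p_k/q_k = 93/5
k=5  a_k=36  p_k/q_k = 3404/183
…
k=8  a_k=1  p_k/q_k = 10398/559
k=9  a_k=1  p_k/q_k = 17299/930
fundamental: x₁=17299, y₁=930  (since 299255401 − 346·864900 = 1)

17299 930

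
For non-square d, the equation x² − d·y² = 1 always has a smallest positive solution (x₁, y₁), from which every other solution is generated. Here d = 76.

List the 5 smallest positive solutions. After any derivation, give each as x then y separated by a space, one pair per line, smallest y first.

57799 6630
6681448801 766414740
772362118440199 88596011107890
89283516160768675201 10241521691283453480
10320995900380175197444999 1183899424380388644273150

[8; 1,2,1,1,5,4,5,1,1,2,1,16] for √76; ℓ=12 ⇒ convergent index 11
i=0: a=8 ⇒ p=8, q=1
i=1: a=1 ⇒ p=9, q=1
…
i=3: a=1 ⇒ p=35, q=4
i=4: a=1 ⇒ p=61, q=7
i=5: a=5 ⇒ p=340, q=39
…
i=7: a=5 ⇒ p=7445, q=854
…
i=9: a=1 ⇒ p=16311, q=1871
i=10: a=2 ⇒ p=41488, q=4759
i=11: a=1 ⇒ p=57799, q=6630
(x₁, y₁) = (57799, 6630);  57799² − 76·6630² = 1 ✓
(57799+6630√76)^2 = 6681448801 + 766414740√76
(57799+6630√76)^3 = 772362118440199 + 88596011107890√76
(57799+6630√76)^4 = 89283516160768675201 + 10241521691283453480√76
(57799+6630√76)^5 = 10320995900380175197444999 + 1183899424380388644273150√76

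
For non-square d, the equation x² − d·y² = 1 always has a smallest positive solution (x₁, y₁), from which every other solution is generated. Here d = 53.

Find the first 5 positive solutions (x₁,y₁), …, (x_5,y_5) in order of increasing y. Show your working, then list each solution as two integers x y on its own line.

66249 9100
8777860001 1205731800
1163048894346249 159757052027300
154101652394311440001 21167489878307463600
20418160737778428282906249 2804650073736225260045500

d=53: √d = [7; 3,1,1,3,14] (ℓ=5, odd), read p_9/q_9
step 0: (7, 1)  from 7·(1,0) + (0,1)
step 1: (22, 3)  from 3·(7,1) + (1,0)
step 2: (29, 4)  from 1·(22,3) + (7,1)
step 3: (51, 7)  from 1·(29,4) + (22,3)
step 4: (182, 25)  from 3·(51,7) + (29,4)
step 5: (2599, 357)  from 14·(182,25) + (51,7)
step 6: (7979, 1096)  from 3·(2599,357) + (182,25)
…
step 8: (18557, 2549)  from 1·(10578,1453) + (7979,1096)
step 9: (66249, 9100)  from 3·(18557,2549) + (10578,1453)
fundamental: x₁=66249, y₁=9100  (since 4388930001 − 53·82810000 = 1)
(66249+9100√53)^2 = 8777860001 + 1205731800√53
(66249+9100√53)^3 = 1163048894346249 + 159757052027300√53
(66249+9100√53)^4 = 154101652394311440001 + 21167489878307463600√53
(66249+9100√53)^5 = 20418160737778428282906249 + 2804650073736225260045500√53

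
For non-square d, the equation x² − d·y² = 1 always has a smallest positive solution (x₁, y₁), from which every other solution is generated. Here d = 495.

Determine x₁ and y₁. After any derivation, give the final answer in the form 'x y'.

89 4

√495 = [22; 4,44, …], period ℓ=2 (even) → k=1
a_0=22:  p_0=22·1+0=22,  q_0=22·0+1=1
a_1=4:  p_1=4·22+1=89,  q_1=4·1+0=4
→ (89, 4).  Check: 89²=7921, 495·4²=7920, difference 1.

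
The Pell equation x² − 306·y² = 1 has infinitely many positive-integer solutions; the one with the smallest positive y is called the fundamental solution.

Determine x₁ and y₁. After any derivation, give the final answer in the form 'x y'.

√306 = [17; 2,34, …], period ℓ=2 (even) → k=1
a_0=17:  p_0=17·1+0=17,  q_0=17·0+1=1
a_1=2:  p_1=2·17+1=35,  q_1=2·1+0=2
fundamental: x₁=35, y₁=2  (since 1225 − 306·4 = 1)

35 2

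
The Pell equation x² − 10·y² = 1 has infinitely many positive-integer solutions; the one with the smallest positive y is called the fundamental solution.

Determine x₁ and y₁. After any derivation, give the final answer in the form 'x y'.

19 6

[3; 6] for √10; ℓ=1 ⇒ convergent index 1
a_0=3:  p_0=3·1+0=3,  q_0=3·0+1=1
a_1=6:  p_1=6·3+1=19,  q_1=6·1+0=6
→ (19, 6).  Check: 19²=361, 10·6²=360, difference 1.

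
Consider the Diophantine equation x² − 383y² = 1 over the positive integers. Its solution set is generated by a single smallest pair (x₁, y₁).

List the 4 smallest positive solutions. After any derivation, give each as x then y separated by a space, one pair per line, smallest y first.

18768 959
704475647 35997024
26443197867024 1351184291905
992571874432137217 50718053544949056

√383 → a₀=19, period (1,1,3,19,3,1,1,38); ℓ=8 even so k=7
i=0: a=19 ⇒ p=19, q=1
…
i=3: a=3 ⇒ p=137, q=7
i=4: a=19 ⇒ p=2642, q=135
…
i=6: a=1 ⇒ p=10705, q=547
i=7: a=1 ⇒ p=18768, q=959
(x₁, y₁) = (18768, 959);  18768² − 383·959² = 1 ✓
(x_2, y_2) = (18768·18768 + 383·959·959, 18768·959 + 959·18768) = (704475647, 35997024)
(x_3, y_3) = (18768·704475647 + 383·959·35997024, 18768·35997024 + 959·704475647) = (26443197867024, 1351184291905)
(x_4, y_4) = (18768·26443197867024 + 383·959·1351184291905, 18768·1351184291905 + 959·26443197867024) = (992571874432137217, 50718053544949056)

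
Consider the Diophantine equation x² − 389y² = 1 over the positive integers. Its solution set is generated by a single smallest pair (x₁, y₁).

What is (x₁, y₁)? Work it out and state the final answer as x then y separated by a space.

3287049 166660

√389 = [19; 1,2,1,1,1,1,2,1,38, …], period ℓ=9 (odd) → k=17
i=0: a=19 ⇒ p=19, q=1
i=1: a=1 ⇒ p=20, q=1
…
i=4: a=1 ⇒ p=138, q=7
…
i=6: a=1 ⇒ p=355, q=18
i=7: a=2 ⇒ p=927, q=47
i=8: a=1 ⇒ p=1282, q=65
i=9: a=38 ⇒ p=49643, q=2517
i=10: a=1 ⇒ p=50925, q=2582
…
i=12: a=1 ⇒ p=202418, q=10263
i=13: a=1 ⇒ p=353911, q=17944
i=14: a=1 ⇒ p=556329, q=28207
…
i=16: a=2 ⇒ p=2376809, q=120509
i=17: a=1 ⇒ p=3287049, q=166660
(x₁, y₁) = (3287049, 166660);  3287049² − 389·166660² = 1 ✓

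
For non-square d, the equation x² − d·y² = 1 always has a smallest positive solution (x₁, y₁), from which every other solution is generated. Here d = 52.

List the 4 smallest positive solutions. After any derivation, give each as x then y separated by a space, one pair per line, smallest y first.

649 90
842401 116820
1093435849 151632270
1419278889601 196818569640

√52 → a₀=7, period (4,1,2,1,4,14); ℓ=6 even so k=5
step 0: (7, 1)  from 7·(1,0) + (0,1)
…
step 2: (36, 5)  from 1·(29,4) + (7,1)
…
step 4: (137, 19)  from 1·(101,14) + (36,5)
step 5: (649, 90)  from 4·(137,19) + (101,14)
fundamental: x₁=649, y₁=90  (since 421201 − 52·8100 = 1)
(649+90√52)^2 = 842401 + 116820√52
(649+90√52)^3 = 1093435849 + 151632270√52
(649+90√52)^4 = 1419278889601 + 196818569640√52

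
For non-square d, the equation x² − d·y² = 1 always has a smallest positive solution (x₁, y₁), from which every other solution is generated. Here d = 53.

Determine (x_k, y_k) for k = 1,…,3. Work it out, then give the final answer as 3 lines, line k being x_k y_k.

√53 = [7; 3,1,1,3,14, …], period ℓ=5 (odd) → k=9
k=0  a_k=7  p_k/q_k = 7/1
k=1  a_k=3  p_k/q_k = 22/3
k=2  a_k=1  p_k/q_k = 29/4
…
k=4  a_k=3  p_k/q_k = 182/25
…
k=7  a_k=1  p_k/q_k = 10578/1453
k=8  a_k=1  p_k/q_k = 18557/2549
k=9  a_k=3  p_k/q_k = 66249/9100
(x₁, y₁) = (66249, 9100);  66249² − 53·9100² = 1 ✓
n=2: (66249,9100)∘(66249,9100) = (66249·66249+53·9100·9100, 66249·9100+9100·66249) = (8777860001,1205731800)
n=3: (8777860001,1205731800)∘(66249,9100) = (66249·8777860001+53·9100·1205731800, 66249·1205731800+9100·8777860001) = (1163048894346249,159757052027300)

66249 9100
8777860001 1205731800
1163048894346249 159757052027300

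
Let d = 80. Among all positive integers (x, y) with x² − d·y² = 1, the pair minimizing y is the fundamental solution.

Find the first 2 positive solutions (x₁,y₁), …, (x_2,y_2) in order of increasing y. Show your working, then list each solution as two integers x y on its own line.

9 1
161 18

√80 = [8; 1,16, …], period ℓ=2 (even) → k=1
a_0=8:  p_0=8·1+0=8,  q_0=8·0+1=1
a_1=1:  p_1=1·8+1=9,  q_1=1·1+0=1
fundamental: x₁=9, y₁=1  (since 81 − 80·1 = 1)
(x_2, y_2) = (9·9 + 80·1·1, 9·1 + 1·9) = (161, 18)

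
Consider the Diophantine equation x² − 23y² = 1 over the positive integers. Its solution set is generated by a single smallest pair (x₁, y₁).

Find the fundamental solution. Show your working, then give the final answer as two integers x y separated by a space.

24 5

√23 = [4; 1,3,1,8, …], period ℓ=4 (even) → k=3
a_0=4:  p_0=4·1+0=4,  q_0=4·0+1=1
…
a_2=3:  p_2=3·5+4=19,  q_2=3·1+1=4
a_3=1:  p_3=1·19+5=24,  q_3=1·4+1=5
→ (24, 5).  Check: 24²=576, 23·5²=575, difference 1.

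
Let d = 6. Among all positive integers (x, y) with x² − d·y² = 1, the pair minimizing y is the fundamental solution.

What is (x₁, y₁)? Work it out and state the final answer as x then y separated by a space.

√6 → a₀=2, period (2,4); ℓ=2 even so k=1
k=0  a_k=2  p_k/q_k = 2/1
k=1  a_k=2  p_k/q_k = 5/2
→ (5, 2).  Check: 5²=25, 6·2²=24, difference 1.

5 2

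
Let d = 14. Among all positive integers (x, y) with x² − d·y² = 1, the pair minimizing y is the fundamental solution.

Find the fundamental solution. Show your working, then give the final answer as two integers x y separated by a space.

15 4

√14 → a₀=3, period (1,2,1,6); ℓ=4 even so k=3
k=0  a_k=3  p_k/q_k = 3/1
…
k=2  a_k=2  p_k/q_k = 11/3
k=3  a_k=1  p_k/q_k = 15/4
fundamental: x₁=15, y₁=4  (since 225 − 14·16 = 1)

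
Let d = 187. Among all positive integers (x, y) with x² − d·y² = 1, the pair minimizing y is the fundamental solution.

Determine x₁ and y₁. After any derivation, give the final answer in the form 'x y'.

1682 123

d=187: √d = [13; 1,2,13,2,1,26] (ℓ=6, even), read p_5/q_5
k=0  a_k=13  p_k/q_k = 13/1
k=1  a_k=1  p_k/q_k = 14/1
…
k=3  a_k=13  p_k/q_k = 547/40
k=4  a_k=2  p_k/q_k = 1135/83
k=5  a_k=1  p_k/q_k = 1682/123
(x₁, y₁) = (1682, 123);  1682² − 187·123² = 1 ✓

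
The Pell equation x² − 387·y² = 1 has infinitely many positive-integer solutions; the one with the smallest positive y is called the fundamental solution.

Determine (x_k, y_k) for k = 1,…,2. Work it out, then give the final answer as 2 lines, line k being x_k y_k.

3482 177
24248647 1232628

[19; 1,2,19,2,1,38] for √387; ℓ=6 ⇒ convergent index 5
k=0  a_k=19  p_k/q_k = 19/1
k=1  a_k=1  p_k/q_k = 20/1
k=2  a_k=2  p_k/q_k = 59/3
…
k=4  a_k=2  p_k/q_k = 2341/119
k=5  a_k=1  p_k/q_k = 3482/177
fundamental: x₁=3482, y₁=177  (since 12124324 − 387·31329 = 1)
(3482+177√387)^2 = 24248647 + 1232628√387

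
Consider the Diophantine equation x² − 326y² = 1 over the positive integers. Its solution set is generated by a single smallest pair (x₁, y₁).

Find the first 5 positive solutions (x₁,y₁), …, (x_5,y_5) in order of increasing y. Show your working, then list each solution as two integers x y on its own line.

325 18
211249 11700
137311525 7604982
89252280001 4943226600
58013844689125 3213089685018

√326 → a₀=18, period (18,36); ℓ=2 even so k=1
step 0: (18, 1)  from 18·(1,0) + (0,1)
step 1: (325, 18)  from 18·(18,1) + (1,0)
fundamental: x₁=325, y₁=18  (since 105625 − 326·324 = 1)
k=2:  x_2 = 325·325+326·18·18 = 211249,  y_2 = 325·18+18·325 = 11700
k=3:  x_3 = 325·211249+326·18·11700 = 137311525,  y_3 = 325·11700+18·211249 = 7604982
k=4:  x_4 = 325·137311525+326·18·7604982 = 89252280001,  y_4 = 325·7604982+18·137311525 = 4943226600
k=5:  x_5 = 325·89252280001+326·18·4943226600 = 58013844689125,  y_5 = 325·4943226600+18·89252280001 = 3213089685018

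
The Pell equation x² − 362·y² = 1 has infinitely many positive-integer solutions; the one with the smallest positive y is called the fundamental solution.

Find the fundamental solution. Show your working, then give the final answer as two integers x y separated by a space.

723 38

[19; 38] for √362; ℓ=1 ⇒ convergent index 1
i=0: a=19 ⇒ p=19, q=1
i=1: a=38 ⇒ p=723, q=38
→ (723, 38).  Check: 723²=522729, 362·38²=522728, difference 1.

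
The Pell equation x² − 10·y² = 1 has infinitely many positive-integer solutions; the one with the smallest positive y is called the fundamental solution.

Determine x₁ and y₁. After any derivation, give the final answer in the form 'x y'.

19 6

√10 → a₀=3, period (6); ℓ=1 odd so k=1
a_0=3:  p_0=3·1+0=3,  q_0=3·0+1=1
a_1=6:  p_1=6·3+1=19,  q_1=6·1+0=6
(x₁, y₁) = (19, 6);  19² − 10·6² = 1 ✓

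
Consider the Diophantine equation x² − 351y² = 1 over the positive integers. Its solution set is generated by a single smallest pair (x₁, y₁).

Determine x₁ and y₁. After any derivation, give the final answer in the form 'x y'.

[18; 1,2,1,3,2,2,2,3,1,2,1,36] for √351; ℓ=12 ⇒ convergent index 11
a_0=18:  p_0=18·1+0=18,  q_0=18·0+1=1
a_1=1:  p_1=1·18+1=19,  q_1=1·1+0=1
a_2=2:  p_2=2·19+18=56,  q_2=2·1+1=3
a_3=1:  p_3=1·56+19=75,  q_3=1·3+1=4
…
a_6=2:  p_6=2·637+281=1555,  q_6=2·34+15=83
a_7=2:  p_7=2·1555+637=3747,  q_7=2·83+34=200
a_8=3:  p_8=3·3747+1555=12796,  q_8=3·200+83=683
a_9=1:  p_9=1·12796+3747=16543,  q_9=1·683+200=883
a_10=2:  p_10=2·16543+12796=45882,  q_10=2·883+683=2449
a_11=1:  p_11=1·45882+16543=62425,  q_11=1·2449+883=3332
→ (62425, 3332).  Check: 62425²=3896880625, 351·3332²=3896880624, difference 1.

62425 3332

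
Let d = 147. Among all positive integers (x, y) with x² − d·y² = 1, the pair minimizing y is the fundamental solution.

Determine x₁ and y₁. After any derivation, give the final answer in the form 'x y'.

97 8

√147 = [12; 8,24, …], period ℓ=2 (even) → k=1
k=0  a_k=12  p_k/q_k = 12/1
k=1  a_k=8  p_k/q_k = 97/8
→ (97, 8).  Check: 97²=9409, 147·8²=9408, difference 1.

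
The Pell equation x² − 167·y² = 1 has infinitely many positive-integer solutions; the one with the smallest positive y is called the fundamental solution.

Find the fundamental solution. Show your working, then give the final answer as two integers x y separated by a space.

√167 = [12; 1,11,1,24, …], period ℓ=4 (even) → k=3
k=0  a_k=12  p_k/q_k = 12/1
k=1  a_k=1  p_k/q_k = 13/1
k=2  a_k=11  p_k/q_k = 155/12
k=3  a_k=1  p_k/q_k = 168/13
(x₁, y₁) = (168, 13);  168² − 167·13² = 1 ✓

168 13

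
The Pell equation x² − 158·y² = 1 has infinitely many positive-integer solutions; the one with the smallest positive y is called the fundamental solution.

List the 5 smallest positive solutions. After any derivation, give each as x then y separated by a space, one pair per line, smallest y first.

7743 616
119908097 9539376
1856896782399 147726776120
28755903452322817 2287696845454944
445313919005774361663 35427273200988486664

√158 = [12; 1,1,3,12,3,1,1,24, …], period ℓ=8 (even) → k=7
a_0=12:  p_0=12·1+0=12,  q_0=12·0+1=1
…
a_4=12:  p_4=12·88+25=1081,  q_4=12·7+2=86
a_5=3:  p_5=3·1081+88=3331,  q_5=3·86+7=265
a_6=1:  p_6=1·3331+1081=4412,  q_6=1·265+86=351
a_7=1:  p_7=1·4412+3331=7743,  q_7=1·351+265=616
→ (7743, 616).  Check: 7743²=59954049, 158·616²=59954048, difference 1.
(7743+616√158)^2 = 119908097 + 9539376√158
(7743+616√158)^3 = 1856896782399 + 147726776120√158
(7743+616√158)^4 = 28755903452322817 + 2287696845454944√158
(7743+616√158)^5 = 445313919005774361663 + 35427273200988486664√158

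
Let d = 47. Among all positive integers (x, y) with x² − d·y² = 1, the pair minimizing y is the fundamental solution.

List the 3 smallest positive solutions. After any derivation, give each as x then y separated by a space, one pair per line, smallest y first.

√47 = [6; 1,5,1,12, …], period ℓ=4 (even) → k=3
i=0: a=6 ⇒ p=6, q=1
i=1: a=1 ⇒ p=7, q=1
i=2: a=5 ⇒ p=41, q=6
i=3: a=1 ⇒ p=48, q=7
fundamental: x₁=48, y₁=7  (since 2304 − 47·49 = 1)
n=2: (48,7)∘(48,7) = (48·48+47·7·7, 48·7+7·48) = (4607,672)
n=3: (4607,672)∘(48,7) = (48·4607+47·7·672, 48·672+7·4607) = (442224,64505)

48 7
4607 672
442224 64505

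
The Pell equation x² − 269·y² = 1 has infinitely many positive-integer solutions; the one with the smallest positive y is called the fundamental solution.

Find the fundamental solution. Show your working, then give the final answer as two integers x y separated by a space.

13449 820

√269 → a₀=16, period (2,2,32); ℓ=3 odd so k=5
step 0: (16, 1)  from 16·(1,0) + (0,1)
…
step 4: (5396, 329)  from 2·(2657,162) + (82,5)
step 5: (13449, 820)  from 2·(5396,329) + (2657,162)
fundamental: x₁=13449, y₁=820  (since 180875601 − 269·672400 = 1)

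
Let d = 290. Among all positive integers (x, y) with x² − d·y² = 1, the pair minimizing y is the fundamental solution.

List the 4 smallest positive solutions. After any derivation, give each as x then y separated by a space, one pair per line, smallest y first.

579 34
670481 39372
776416419 45592742
899089542721 52796355864

d=290: √d = [17; 34] (ℓ=1, odd), read p_1/q_1
step 0: (17, 1)  from 17·(1,0) + (0,1)
step 1: (579, 34)  from 34·(17,1) + (1,0)
(x₁, y₁) = (579, 34);  579² − 290·34² = 1 ✓
n=2: (579,34)∘(579,34) = (579·579+290·34·34, 579·34+34·579) = (670481,39372)
n=3: (670481,39372)∘(579,34) = (579·670481+290·34·39372, 579·39372+34·670481) = (776416419,45592742)
n=4: (776416419,45592742)∘(579,34) = (579·776416419+290·34·45592742, 579·45592742+34·776416419) = (899089542721,52796355864)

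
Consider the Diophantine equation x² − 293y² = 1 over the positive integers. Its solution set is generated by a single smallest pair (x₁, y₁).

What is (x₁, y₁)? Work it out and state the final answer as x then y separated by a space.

12320649 719780

√293 → a₀=17, period (8,1,1,8,34); ℓ=5 odd so k=9
a_0=17:  p_0=17·1+0=17,  q_0=17·0+1=1
…
a_2=1:  p_2=1·137+17=154,  q_2=1·8+1=9
a_3=1:  p_3=1·154+137=291,  q_3=1·9+8=17
a_4=8:  p_4=8·291+154=2482,  q_4=8·17+9=145
a_5=34:  p_5=34·2482+291=84679,  q_5=34·145+17=4947
a_6=8:  p_6=8·84679+2482=679914,  q_6=8·4947+145=39721
a_7=1:  p_7=1·679914+84679=764593,  q_7=1·39721+4947=44668
a_8=1:  p_8=1·764593+679914=1444507,  q_8=1·44668+39721=84389
a_9=8:  p_9=8·1444507+764593=12320649,  q_9=8·84389+44668=719780
→ (12320649, 719780).  Check: 12320649²=151798391781201, 293·719780²=151798391781200, difference 1.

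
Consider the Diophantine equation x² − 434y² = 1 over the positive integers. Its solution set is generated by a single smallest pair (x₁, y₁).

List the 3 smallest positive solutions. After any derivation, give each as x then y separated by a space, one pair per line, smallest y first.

125 6
31249 1500
7812125 374994

√434 → a₀=20, period (1,4,1,40); ℓ=4 even so k=3
k=0  a_k=20  p_k/q_k = 20/1
…
k=2  a_k=4  p_k/q_k = 104/5
k=3  a_k=1  p_k/q_k = 125/6
fundamental: x₁=125, y₁=6  (since 15625 − 434·36 = 1)
k=2:  x_2 = 125·125+434·6·6 = 31249,  y_2 = 125·6+6·125 = 1500
k=3:  x_3 = 125·31249+434·6·1500 = 7812125,  y_3 = 125·1500+6·31249 = 374994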